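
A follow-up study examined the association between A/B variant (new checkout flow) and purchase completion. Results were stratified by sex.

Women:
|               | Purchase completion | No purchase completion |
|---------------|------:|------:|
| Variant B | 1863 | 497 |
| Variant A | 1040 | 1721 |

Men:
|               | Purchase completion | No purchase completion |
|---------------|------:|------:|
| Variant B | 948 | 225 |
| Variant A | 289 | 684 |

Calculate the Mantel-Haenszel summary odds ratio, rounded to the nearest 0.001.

OR_MH = Σ(aᵢdᵢ/nᵢ) / Σ(bᵢcᵢ/nᵢ), where nᵢ is the stratum total.
Stratum 1 (Women): n = 5121; a·d/n = 1863·1721/5121 = 626.0931; b·c/n = 497·1040/5121 = 100.9334
Stratum 2 (Men): n = 2146; a·d/n = 948·684/2146 = 302.1584; b·c/n = 225·289/2146 = 30.3006
OR_MH = (626.0931 + 302.1584) / (100.9334 + 30.3006) = 928.2516 / 131.2340 = 7.07326

7.073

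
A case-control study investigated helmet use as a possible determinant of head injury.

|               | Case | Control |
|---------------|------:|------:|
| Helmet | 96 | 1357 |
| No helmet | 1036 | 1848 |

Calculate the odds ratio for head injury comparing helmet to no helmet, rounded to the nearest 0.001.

Cells: a = 96, b = 1357, c = 1036, d = 1848.
OR = (a·d)/(b·c) = (96 × 1848) / (1357 × 1036) = 177408 / 1405852 = 0.12619
Exposure is associated with lower odds of head injury (OR = 0.13 < 1).

0.126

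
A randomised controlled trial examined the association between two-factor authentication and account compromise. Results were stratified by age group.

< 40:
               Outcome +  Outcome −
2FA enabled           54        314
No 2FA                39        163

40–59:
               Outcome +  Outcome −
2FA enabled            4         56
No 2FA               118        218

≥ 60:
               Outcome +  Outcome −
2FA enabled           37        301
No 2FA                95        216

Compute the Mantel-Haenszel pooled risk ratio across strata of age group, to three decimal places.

RR_MH = Σ(aᵢ·n₀ᵢ/nᵢ) / Σ(cᵢ·n₁ᵢ/nᵢ), with n₁ᵢ = aᵢ+bᵢ (exposed), n₀ᵢ = cᵢ+dᵢ (unexposed), nᵢ = n₁ᵢ+n₀ᵢ.
Stratum 1 (< 40): n₁ = 368, n₀ = 202, n = 570; a·n₀/n = 54·202/570 = 19.1368; c·n₁/n = 39·368/570 = 25.1789
Stratum 2 (40–59): n₁ = 60, n₀ = 336, n = 396; a·n₀/n = 4·336/396 = 3.3939; c·n₁/n = 118·60/396 = 17.8788
Stratum 3 (≥ 60): n₁ = 338, n₀ = 311, n = 649; a·n₀/n = 37·311/649 = 17.7304; c·n₁/n = 95·338/649 = 49.4761
RR_MH = (19.1368 + 3.3939 + 17.7304) / (25.1789 + 17.8788 + 49.4761) = 40.2611 / 92.5339 = 0.43510

0.435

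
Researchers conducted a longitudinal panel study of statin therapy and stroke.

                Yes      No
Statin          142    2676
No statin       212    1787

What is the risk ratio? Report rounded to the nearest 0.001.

Cells: a = 142, b = 2676, c = 212, d = 1787.
Risk in exposed = 142/2818 = 0.05039; risk in unexposed = 212/1999 = 0.10605.
RR = 0.05039 / 0.10605 = 0.47514
The risk is 52% lower among the exposed than among the unexposed.

0.475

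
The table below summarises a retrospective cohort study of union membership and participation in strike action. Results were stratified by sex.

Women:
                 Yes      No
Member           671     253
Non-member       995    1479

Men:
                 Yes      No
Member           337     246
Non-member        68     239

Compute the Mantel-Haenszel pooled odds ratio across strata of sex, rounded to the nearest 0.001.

4.119

OR_MH = Σ(aᵢdᵢ/nᵢ) / Σ(bᵢcᵢ/nᵢ), where nᵢ is the stratum total.
Stratum 1 (Women): n = 3398; a·d/n = 671·1479/3398 = 292.0568; b·c/n = 253·995/3398 = 74.0833
Stratum 2 (Men): n = 890; a·d/n = 337·239/890 = 90.4978; b·c/n = 246·68/890 = 18.7955
OR_MH = (292.0568 + 90.4978) / (74.0833 + 18.7955) = 382.5546 / 92.8788 = 4.11886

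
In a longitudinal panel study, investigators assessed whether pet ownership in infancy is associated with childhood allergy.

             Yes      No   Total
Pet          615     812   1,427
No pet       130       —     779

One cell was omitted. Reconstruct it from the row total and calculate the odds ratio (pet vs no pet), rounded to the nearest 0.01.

The missing cell is in the unexposed row: 779 − 130 = 649.
So a = 615, b = 812, c = 130, d = 649.
OR = (a·d)/(b·c) = (615 × 649) / (812 × 130) = 399135 / 105560 = 3.78112

3.78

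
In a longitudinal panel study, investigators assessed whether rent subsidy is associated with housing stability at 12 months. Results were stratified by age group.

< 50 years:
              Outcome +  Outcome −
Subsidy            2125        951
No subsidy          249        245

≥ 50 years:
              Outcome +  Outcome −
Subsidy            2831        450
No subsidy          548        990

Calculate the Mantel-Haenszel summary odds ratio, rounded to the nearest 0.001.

OR_MH = Σ(aᵢdᵢ/nᵢ) / Σ(bᵢcᵢ/nᵢ), where nᵢ is the stratum total.
Stratum 1 (< 50 years): n = 3570; a·d/n = 2125·245/3570 = 145.8333; b·c/n = 951·249/3570 = 66.3303
Stratum 2 (≥ 50 years): n = 4819; a·d/n = 2831·990/4819 = 581.5916; b·c/n = 450·548/4819 = 51.1724
OR_MH = (145.8333 + 581.5916) / (66.3303 + 51.1724) = 727.4249 / 117.5027 = 6.19071

6.191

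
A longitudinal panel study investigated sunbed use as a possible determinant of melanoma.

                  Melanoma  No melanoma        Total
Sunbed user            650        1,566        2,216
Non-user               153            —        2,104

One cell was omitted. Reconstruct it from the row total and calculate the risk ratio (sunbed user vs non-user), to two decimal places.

The missing cell is in the unexposed row: 2104 − 153 = 1951.
So a = 650, b = 1566, c = 153, d = 1951.
RR = [a/(a+b)] / [c/(c+d)] = (650/2216) / (153/2104) = 0.29332/0.07272 = 4.03365

4.03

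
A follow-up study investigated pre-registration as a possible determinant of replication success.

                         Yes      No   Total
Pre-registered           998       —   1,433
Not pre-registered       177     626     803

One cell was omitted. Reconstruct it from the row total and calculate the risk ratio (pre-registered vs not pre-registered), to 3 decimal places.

The missing cell is in the exposed row: 1433 − 998 = 435.
So a = 998, b = 435, c = 177, d = 626.
RR = [a/(a+b)] / [c/(c+d)] = (998/1433) / (177/803) = 0.69644/0.22042 = 3.15956

3.160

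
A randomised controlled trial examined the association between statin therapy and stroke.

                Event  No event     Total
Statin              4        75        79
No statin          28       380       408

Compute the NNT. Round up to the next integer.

56

Risk in treated group = 4/79 = 0.05063; risk in control = 28/408 = 0.06863.
Absolute risk reduction = 0.06863 − 0.05063 = 0.01799
NNT = 1 / ARR = 1 / 0.01799 = 55.572 → round up → 56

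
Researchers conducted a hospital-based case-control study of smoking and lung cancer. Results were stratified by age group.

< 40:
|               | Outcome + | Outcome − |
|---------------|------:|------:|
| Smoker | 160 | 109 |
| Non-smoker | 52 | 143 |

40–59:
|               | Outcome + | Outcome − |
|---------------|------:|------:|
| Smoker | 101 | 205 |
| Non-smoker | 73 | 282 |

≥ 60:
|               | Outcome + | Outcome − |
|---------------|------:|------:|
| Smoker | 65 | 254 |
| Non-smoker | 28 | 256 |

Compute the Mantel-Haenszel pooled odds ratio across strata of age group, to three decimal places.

OR_MH = Σ(aᵢdᵢ/nᵢ) / Σ(bᵢcᵢ/nᵢ), where nᵢ is the stratum total.
Stratum 1 (< 40): n = 464; a·d/n = 160·143/464 = 49.3103; b·c/n = 109·52/464 = 12.2155
Stratum 2 (40–59): n = 661; a·d/n = 101·282/661 = 43.0893; b·c/n = 205·73/661 = 22.6399
Stratum 3 (≥ 60): n = 603; a·d/n = 65·256/603 = 27.5954; b·c/n = 254·28/603 = 11.7944
OR_MH = (49.3103 + 43.0893 + 27.5954) / (12.2155 + 22.6399 + 11.7944) = 119.9950 / 46.6498 = 2.57225

2.572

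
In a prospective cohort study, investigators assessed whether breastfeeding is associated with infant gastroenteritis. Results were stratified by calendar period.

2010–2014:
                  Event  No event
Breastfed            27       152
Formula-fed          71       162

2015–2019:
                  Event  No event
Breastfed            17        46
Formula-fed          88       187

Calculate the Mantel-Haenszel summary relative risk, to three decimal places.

RR_MH = Σ(aᵢ·n₀ᵢ/nᵢ) / Σ(cᵢ·n₁ᵢ/nᵢ), with n₁ᵢ = aᵢ+bᵢ (exposed), n₀ᵢ = cᵢ+dᵢ (unexposed), nᵢ = n₁ᵢ+n₀ᵢ.
Stratum 1 (2010–2014): n₁ = 179, n₀ = 233, n = 412; a·n₀/n = 27·233/412 = 15.2694; c·n₁/n = 71·179/412 = 30.8471
Stratum 2 (2015–2019): n₁ = 63, n₀ = 275, n = 338; a·n₀/n = 17·275/338 = 13.8314; c·n₁/n = 88·63/338 = 16.4024
RR_MH = (15.2694 + 13.8314) / (30.8471 + 16.4024) = 29.1008 / 47.2495 = 0.61590

0.616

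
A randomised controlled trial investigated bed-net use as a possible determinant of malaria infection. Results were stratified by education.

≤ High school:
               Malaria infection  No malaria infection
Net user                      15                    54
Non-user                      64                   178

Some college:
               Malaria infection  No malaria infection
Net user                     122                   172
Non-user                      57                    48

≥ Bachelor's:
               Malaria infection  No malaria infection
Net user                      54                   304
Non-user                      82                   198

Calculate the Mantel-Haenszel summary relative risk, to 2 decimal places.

0.66

RR_MH = Σ(aᵢ·n₀ᵢ/nᵢ) / Σ(cᵢ·n₁ᵢ/nᵢ), with n₁ᵢ = aᵢ+bᵢ (exposed), n₀ᵢ = cᵢ+dᵢ (unexposed), nᵢ = n₁ᵢ+n₀ᵢ.
Stratum 1 (≤ High school): n₁ = 69, n₀ = 242, n = 311; a·n₀/n = 15·242/311 = 11.6720; c·n₁/n = 64·69/311 = 14.1994
Stratum 2 (Some college): n₁ = 294, n₀ = 105, n = 399; a·n₀/n = 122·105/399 = 32.1053; c·n₁/n = 57·294/399 = 42.0000
Stratum 3 (≥ Bachelor's): n₁ = 358, n₀ = 280, n = 638; a·n₀/n = 54·280/638 = 23.6991; c·n₁/n = 82·358/638 = 46.0125
RR_MH = (11.6720 + 32.1053 + 23.6991) / (14.1994 + 42.0000 + 46.0125) = 67.4763 / 102.2119 = 0.66016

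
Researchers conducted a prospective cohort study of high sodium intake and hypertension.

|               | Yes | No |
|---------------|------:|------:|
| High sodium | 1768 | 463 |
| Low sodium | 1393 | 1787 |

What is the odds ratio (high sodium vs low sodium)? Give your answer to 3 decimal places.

4.899

Cells: a = 1768, b = 463, c = 1393, d = 1787.
OR = (a·d)/(b·c) = (1768 × 1787) / (463 × 1393) = 3159416 / 644959 = 4.89863
The odds of hypertension are about 4.90 times as high in the high sodium group.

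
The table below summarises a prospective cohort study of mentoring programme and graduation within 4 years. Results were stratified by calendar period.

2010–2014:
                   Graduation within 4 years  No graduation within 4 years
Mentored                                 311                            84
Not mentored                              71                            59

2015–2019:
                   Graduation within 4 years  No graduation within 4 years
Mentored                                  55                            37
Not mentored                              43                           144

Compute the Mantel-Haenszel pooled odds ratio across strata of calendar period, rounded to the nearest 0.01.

OR_MH = Σ(aᵢdᵢ/nᵢ) / Σ(bᵢcᵢ/nᵢ), where nᵢ is the stratum total.
Stratum 1 (2010–2014): n = 525; a·d/n = 311·59/525 = 34.9505; b·c/n = 84·71/525 = 11.3600
Stratum 2 (2015–2019): n = 279; a·d/n = 55·144/279 = 28.3871; b·c/n = 37·43/279 = 5.7025
OR_MH = (34.9505 + 28.3871) / (11.3600 + 5.7025) = 63.3376 / 17.0625 = 3.71209

3.71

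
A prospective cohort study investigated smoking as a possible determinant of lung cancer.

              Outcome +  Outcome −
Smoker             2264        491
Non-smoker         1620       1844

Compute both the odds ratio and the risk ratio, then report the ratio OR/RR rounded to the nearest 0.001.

Cells: a = 2264, b = 491, c = 1620, d = 1844.
OR = (2264·1844)/(491·1620) = 4174816/795420 = 5.24857
Risk in exposed = 2264/2755 = 0.82178; risk in unexposed = 1620/3464 = 0.46767; RR = 1.75719
OR/RR = 5.24857 / 1.75719 = 2.98692
The outcome is not rare, so the OR lies further from 1 than the RR.

2.987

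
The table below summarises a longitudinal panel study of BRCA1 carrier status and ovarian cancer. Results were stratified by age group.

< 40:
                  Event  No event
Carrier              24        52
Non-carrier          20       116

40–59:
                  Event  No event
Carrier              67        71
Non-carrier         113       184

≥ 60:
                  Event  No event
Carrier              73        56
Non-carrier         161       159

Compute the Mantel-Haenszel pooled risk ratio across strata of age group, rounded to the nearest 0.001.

1.268

RR_MH = Σ(aᵢ·n₀ᵢ/nᵢ) / Σ(cᵢ·n₁ᵢ/nᵢ), with n₁ᵢ = aᵢ+bᵢ (exposed), n₀ᵢ = cᵢ+dᵢ (unexposed), nᵢ = n₁ᵢ+n₀ᵢ.
Stratum 1 (< 40): n₁ = 76, n₀ = 136, n = 212; a·n₀/n = 24·136/212 = 15.3962; c·n₁/n = 20·76/212 = 7.1698
Stratum 2 (40–59): n₁ = 138, n₀ = 297, n = 435; a·n₀/n = 67·297/435 = 45.7448; c·n₁/n = 113·138/435 = 35.8483
Stratum 3 (≥ 60): n₁ = 129, n₀ = 320, n = 449; a·n₀/n = 73·320/449 = 52.0267; c·n₁/n = 161·129/449 = 46.2561
RR_MH = (15.3962 + 45.7448 + 52.0267) / (7.1698 + 35.8483 + 46.2561) = 113.1678 / 89.2742 = 1.26764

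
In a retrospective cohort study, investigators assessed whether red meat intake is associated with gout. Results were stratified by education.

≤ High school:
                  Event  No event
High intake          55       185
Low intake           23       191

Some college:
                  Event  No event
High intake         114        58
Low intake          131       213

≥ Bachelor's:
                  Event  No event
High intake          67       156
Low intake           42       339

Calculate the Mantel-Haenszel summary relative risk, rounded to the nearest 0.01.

2.02

RR_MH = Σ(aᵢ·n₀ᵢ/nᵢ) / Σ(cᵢ·n₁ᵢ/nᵢ), with n₁ᵢ = aᵢ+bᵢ (exposed), n₀ᵢ = cᵢ+dᵢ (unexposed), nᵢ = n₁ᵢ+n₀ᵢ.
Stratum 1 (≤ High school): n₁ = 240, n₀ = 214, n = 454; a·n₀/n = 55·214/454 = 25.9251; c·n₁/n = 23·240/454 = 12.1586
Stratum 2 (Some college): n₁ = 172, n₀ = 344, n = 516; a·n₀/n = 114·344/516 = 76.0000; c·n₁/n = 131·172/516 = 43.6667
Stratum 3 (≥ Bachelor's): n₁ = 223, n₀ = 381, n = 604; a·n₀/n = 67·381/604 = 42.2632; c·n₁/n = 42·223/604 = 15.5066
RR_MH = (25.9251 + 76.0000 + 42.2632) / (12.1586 + 43.6667 + 15.5066) = 144.1884 / 71.3319 = 2.02137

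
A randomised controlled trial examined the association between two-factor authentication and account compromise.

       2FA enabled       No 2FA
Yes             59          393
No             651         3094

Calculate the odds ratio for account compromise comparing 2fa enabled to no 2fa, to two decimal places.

Reading the table with exposure as columns: a = 59 (2FA enabled, case), b = 651 (2FA enabled, non-case), c = 393 (No 2FA, case), d = 3094.
OR = (a·d)/(b·c) = (59 × 3094) / (651 × 393) = 182546 / 255843 = 0.71351
Exposure is associated with lower odds of account compromise (OR = 0.71 < 1).

0.71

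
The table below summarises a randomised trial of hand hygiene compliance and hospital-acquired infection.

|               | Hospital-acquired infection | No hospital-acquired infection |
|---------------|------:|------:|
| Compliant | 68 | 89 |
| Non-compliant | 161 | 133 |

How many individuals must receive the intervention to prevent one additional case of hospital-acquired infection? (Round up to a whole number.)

9

Risk in treated group = 68/157 = 0.43312; risk in control = 161/294 = 0.54762.
Absolute risk reduction = 0.54762 − 0.43312 = 0.11450
NNT = 1 / ARR = 1 / 0.11450 = 8.734 → round up → 9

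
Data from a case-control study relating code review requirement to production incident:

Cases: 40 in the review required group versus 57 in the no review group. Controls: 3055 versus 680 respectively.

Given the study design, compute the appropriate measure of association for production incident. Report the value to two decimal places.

0.16

From the description: a = 40, b = 3055, c = 57, d = 680.
This is a case-control study: participants were sampled on outcome status, so risks in the source population cannot be estimated directly — relative risk is not valid here. The odds ratio is the appropriate measure.
OR = (a·d)/(b·c) = (40 × 680) / (3055 × 57) = 27200 / 174135 = 0.15620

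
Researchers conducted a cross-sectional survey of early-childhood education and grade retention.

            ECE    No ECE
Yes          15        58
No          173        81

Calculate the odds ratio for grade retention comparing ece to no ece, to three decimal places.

0.121

Reading the table with exposure as columns: a = 15 (ECE, case), b = 173 (ECE, non-case), c = 58 (No ECE, case), d = 81.
OR = (a·d)/(b·c) = (15 × 81) / (173 × 58) = 1215 / 10034 = 0.12109
Exposure is associated with lower odds of grade retention (OR = 0.12 < 1).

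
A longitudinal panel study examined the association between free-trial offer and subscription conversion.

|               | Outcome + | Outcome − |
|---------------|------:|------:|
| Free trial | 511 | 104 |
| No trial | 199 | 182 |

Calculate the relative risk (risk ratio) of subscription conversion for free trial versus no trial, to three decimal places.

1.591

Cells: a = 511, b = 104, c = 199, d = 182.
Risk in exposed = 511/615 = 0.83089; risk in unexposed = 199/381 = 0.52231.
RR = 0.83089 / 0.52231 = 1.59081
The risk among the exposed is 1.59 times that among the unexposed.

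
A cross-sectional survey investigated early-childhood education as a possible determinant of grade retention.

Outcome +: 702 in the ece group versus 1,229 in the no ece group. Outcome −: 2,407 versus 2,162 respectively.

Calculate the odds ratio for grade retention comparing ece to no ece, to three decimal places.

From the description: a = 702, b = 2407, c = 1229, d = 2162.
OR = (a·d)/(b·c) = (702 × 2162) / (2407 × 1229) = 1517724 / 2958203 = 0.51306
Exposure is associated with lower odds of grade retention (OR = 0.51 < 1).

0.513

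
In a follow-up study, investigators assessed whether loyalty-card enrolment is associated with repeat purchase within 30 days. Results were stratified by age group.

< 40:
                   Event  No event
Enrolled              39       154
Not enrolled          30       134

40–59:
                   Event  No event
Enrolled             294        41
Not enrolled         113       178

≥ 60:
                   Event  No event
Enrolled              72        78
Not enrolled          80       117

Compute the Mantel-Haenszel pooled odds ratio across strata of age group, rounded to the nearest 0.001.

3.197

OR_MH = Σ(aᵢdᵢ/nᵢ) / Σ(bᵢcᵢ/nᵢ), where nᵢ is the stratum total.
Stratum 1 (< 40): n = 357; a·d/n = 39·134/357 = 14.6387; b·c/n = 154·30/357 = 12.9412
Stratum 2 (40–59): n = 626; a·d/n = 294·178/626 = 83.5974; b·c/n = 41·113/626 = 7.4010
Stratum 3 (≥ 60): n = 347; a·d/n = 72·117/347 = 24.2767; b·c/n = 78·80/347 = 17.9827
OR_MH = (14.6387 + 83.5974 + 24.2767) / (12.9412 + 7.4010 + 17.9827) = 122.5128 / 38.3248 = 3.19669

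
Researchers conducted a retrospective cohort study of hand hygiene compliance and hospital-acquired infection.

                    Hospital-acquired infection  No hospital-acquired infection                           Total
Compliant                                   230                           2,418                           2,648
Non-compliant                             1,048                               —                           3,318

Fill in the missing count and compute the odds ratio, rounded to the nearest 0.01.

The missing cell is in the unexposed row: 3318 − 1048 = 2270.
So a = 230, b = 2418, c = 1048, d = 2270.
OR = (a·d)/(b·c) = (230 × 2270) / (2418 × 1048) = 522100 / 2534064 = 0.20603

0.21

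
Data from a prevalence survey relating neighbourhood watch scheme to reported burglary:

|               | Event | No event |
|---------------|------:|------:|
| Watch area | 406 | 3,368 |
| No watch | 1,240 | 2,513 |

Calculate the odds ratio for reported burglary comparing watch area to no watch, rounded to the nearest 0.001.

Cells: a = 406, b = 3368, c = 1240, d = 2513.
OR = (a·d)/(b·c) = (406 × 2513) / (3368 × 1240) = 1020278 / 4176320 = 0.24430
Exposure is associated with lower odds of reported burglary (OR = 0.24 < 1).

0.244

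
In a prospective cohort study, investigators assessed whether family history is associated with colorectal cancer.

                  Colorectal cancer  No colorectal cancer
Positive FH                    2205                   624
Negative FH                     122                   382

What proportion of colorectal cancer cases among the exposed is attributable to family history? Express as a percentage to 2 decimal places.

68.94

Cells: a = 2205, b = 624, c = 122, d = 382.
Risk in exposed = 2205/2829 = 0.77943; risk in unexposed = 122/504 = 0.24206.
RR = 0.77943/0.24206 = 3.21993
AR% = (RR − 1)/RR × 100 = (3.21993 − 1)/3.21993 × 100 = 68.9434%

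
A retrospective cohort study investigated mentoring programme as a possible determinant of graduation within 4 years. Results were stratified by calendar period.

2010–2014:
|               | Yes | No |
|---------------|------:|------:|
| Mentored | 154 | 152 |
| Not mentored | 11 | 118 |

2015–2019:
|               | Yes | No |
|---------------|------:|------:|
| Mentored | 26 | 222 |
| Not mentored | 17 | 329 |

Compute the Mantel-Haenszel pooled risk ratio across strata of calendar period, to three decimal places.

4.099

RR_MH = Σ(aᵢ·n₀ᵢ/nᵢ) / Σ(cᵢ·n₁ᵢ/nᵢ), with n₁ᵢ = aᵢ+bᵢ (exposed), n₀ᵢ = cᵢ+dᵢ (unexposed), nᵢ = n₁ᵢ+n₀ᵢ.
Stratum 1 (2010–2014): n₁ = 306, n₀ = 129, n = 435; a·n₀/n = 154·129/435 = 45.6690; c·n₁/n = 11·306/435 = 7.7379
Stratum 2 (2015–2019): n₁ = 248, n₀ = 346, n = 594; a·n₀/n = 26·346/594 = 15.1448; c·n₁/n = 17·248/594 = 7.0976
RR_MH = (45.6690 + 15.1448) / (7.7379 + 7.0976) = 60.8137 / 14.8356 = 4.09918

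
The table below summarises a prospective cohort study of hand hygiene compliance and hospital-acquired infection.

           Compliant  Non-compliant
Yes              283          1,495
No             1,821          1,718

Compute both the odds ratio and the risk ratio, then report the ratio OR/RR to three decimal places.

0.618

Reading the table with exposure as columns: a = 283 (Compliant, case), b = 1821 (Compliant, non-case), c = 1495 (Non-compliant, case), d = 1718.
OR = (283·1718)/(1821·1495) = 486194/2722395 = 0.17859
Risk in exposed = 283/2104 = 0.13451; risk in unexposed = 1495/3213 = 0.46530; RR = 0.28907
OR/RR = 0.17859 / 0.28907 = 0.61780
The outcome is not rare, so the OR lies further from 1 than the RR.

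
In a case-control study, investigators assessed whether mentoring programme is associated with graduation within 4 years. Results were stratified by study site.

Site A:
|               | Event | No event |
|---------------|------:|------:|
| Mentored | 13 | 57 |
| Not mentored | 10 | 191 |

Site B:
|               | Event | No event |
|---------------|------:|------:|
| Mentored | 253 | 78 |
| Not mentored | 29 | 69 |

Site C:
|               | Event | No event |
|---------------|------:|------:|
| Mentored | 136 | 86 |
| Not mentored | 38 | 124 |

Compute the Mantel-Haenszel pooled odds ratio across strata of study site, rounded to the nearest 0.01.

5.90

OR_MH = Σ(aᵢdᵢ/nᵢ) / Σ(bᵢcᵢ/nᵢ), where nᵢ is the stratum total.
Stratum 1 (Site A): n = 271; a·d/n = 13·191/271 = 9.1624; b·c/n = 57·10/271 = 2.1033
Stratum 2 (Site B): n = 429; a·d/n = 253·69/429 = 40.6923; b·c/n = 78·29/429 = 5.2727
Stratum 3 (Site C): n = 384; a·d/n = 136·124/384 = 43.9167; b·c/n = 86·38/384 = 8.5104
OR_MH = (9.1624 + 40.6923 + 43.9167) / (2.1033 + 5.2727 + 8.5104) = 93.7713 / 15.8865 = 5.90259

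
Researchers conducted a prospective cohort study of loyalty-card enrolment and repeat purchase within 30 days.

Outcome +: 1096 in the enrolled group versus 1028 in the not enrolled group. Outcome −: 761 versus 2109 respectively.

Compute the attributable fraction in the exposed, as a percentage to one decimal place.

From the description: a = 1096, b = 761, c = 1028, d = 2109.
Risk in exposed = 1096/1857 = 0.59020; risk in unexposed = 1028/3137 = 0.32770.
RR = 0.59020/0.32770 = 1.80103
AR% = (RR − 1)/RR × 100 = (1.80103 − 1)/1.80103 × 100 = 44.4761%

44.5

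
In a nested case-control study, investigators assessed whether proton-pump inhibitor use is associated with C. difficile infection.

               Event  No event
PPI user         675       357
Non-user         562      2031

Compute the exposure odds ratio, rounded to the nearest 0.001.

6.833

Cells: a = 675, b = 357, c = 562, d = 2031.
OR = (a·d)/(b·c) = (675 × 2031) / (357 × 562) = 1370925 / 200634 = 6.83296
The odds of C. difficile infection are about 6.83 times as high in the ppi user group.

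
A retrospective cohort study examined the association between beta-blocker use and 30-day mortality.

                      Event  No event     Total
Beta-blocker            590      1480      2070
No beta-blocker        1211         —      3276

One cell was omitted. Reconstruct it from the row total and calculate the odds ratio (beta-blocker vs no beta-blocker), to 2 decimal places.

0.68

The missing cell is in the unexposed row: 3276 − 1211 = 2065.
So a = 590, b = 1480, c = 1211, d = 2065.
OR = (a·d)/(b·c) = (590 × 2065) / (1480 × 1211) = 1218350 / 1792280 = 0.67978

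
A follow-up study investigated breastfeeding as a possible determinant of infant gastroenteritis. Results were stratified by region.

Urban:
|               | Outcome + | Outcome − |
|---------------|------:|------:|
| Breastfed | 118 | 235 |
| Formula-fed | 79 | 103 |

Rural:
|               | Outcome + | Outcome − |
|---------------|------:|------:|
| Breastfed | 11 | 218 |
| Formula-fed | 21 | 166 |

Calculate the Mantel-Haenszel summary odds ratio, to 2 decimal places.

0.59

OR_MH = Σ(aᵢdᵢ/nᵢ) / Σ(bᵢcᵢ/nᵢ), where nᵢ is the stratum total.
Stratum 1 (Urban): n = 535; a·d/n = 118·103/535 = 22.7178; b·c/n = 235·79/535 = 34.7009
Stratum 2 (Rural): n = 416; a·d/n = 11·166/416 = 4.3894; b·c/n = 218·21/416 = 11.0048
OR_MH = (22.7178 + 4.3894) / (34.7009 + 11.0048) = 27.1072 / 45.7057 = 0.59308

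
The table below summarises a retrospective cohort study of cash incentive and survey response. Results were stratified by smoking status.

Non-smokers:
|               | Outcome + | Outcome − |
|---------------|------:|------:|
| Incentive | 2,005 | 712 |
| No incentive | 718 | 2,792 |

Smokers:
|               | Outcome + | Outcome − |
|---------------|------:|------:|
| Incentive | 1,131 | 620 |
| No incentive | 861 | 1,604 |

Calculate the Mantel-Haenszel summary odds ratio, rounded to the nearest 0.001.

OR_MH = Σ(aᵢdᵢ/nᵢ) / Σ(bᵢcᵢ/nᵢ), where nᵢ is the stratum total.
Stratum 1 (Non-smokers): n = 6227; a·d/n = 2005·2792/6227 = 898.9819; b·c/n = 712·718/6227 = 82.0967
Stratum 2 (Smokers): n = 4216; a·d/n = 1131·1604/4216 = 430.2951; b·c/n = 620·861/4216 = 126.6176
OR_MH = (898.9819 + 430.2951) / (82.0967 + 126.6176) = 1329.2769 / 208.7143 = 6.36888

6.369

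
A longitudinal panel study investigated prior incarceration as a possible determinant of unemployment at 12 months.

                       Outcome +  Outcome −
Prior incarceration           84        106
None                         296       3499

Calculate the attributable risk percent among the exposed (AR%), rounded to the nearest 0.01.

Cells: a = 84, b = 106, c = 296, d = 3499.
Risk in exposed = 84/190 = 0.44211; risk in unexposed = 296/3795 = 0.07800.
RR = 0.44211/0.07800 = 5.66821
AR% = (RR − 1)/RR × 100 = (5.66821 − 1)/5.66821 × 100 = 82.3577%

82.36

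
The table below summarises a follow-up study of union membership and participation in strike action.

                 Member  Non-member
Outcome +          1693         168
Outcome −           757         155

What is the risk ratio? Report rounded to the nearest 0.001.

Reading the table with exposure as columns: a = 1693 (Member, case), b = 757 (Member, non-case), c = 168 (Non-member, case), d = 155.
Risk in exposed = 1693/2450 = 0.69102; risk in unexposed = 168/323 = 0.52012.
RR = 0.69102 / 0.52012 = 1.32857
The risk among the exposed is 1.33 times that among the unexposed.

1.329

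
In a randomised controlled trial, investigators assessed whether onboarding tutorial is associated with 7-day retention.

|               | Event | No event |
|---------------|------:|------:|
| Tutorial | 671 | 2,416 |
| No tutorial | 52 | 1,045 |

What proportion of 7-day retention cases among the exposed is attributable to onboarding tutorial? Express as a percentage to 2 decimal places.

78.19

Cells: a = 671, b = 2416, c = 52, d = 1045.
Risk in exposed = 671/3087 = 0.21736; risk in unexposed = 52/1097 = 0.04740.
RR = 0.21736/0.04740 = 4.58553
AR% = (RR − 1)/RR × 100 = (4.58553 − 1)/4.58553 × 100 = 78.1923%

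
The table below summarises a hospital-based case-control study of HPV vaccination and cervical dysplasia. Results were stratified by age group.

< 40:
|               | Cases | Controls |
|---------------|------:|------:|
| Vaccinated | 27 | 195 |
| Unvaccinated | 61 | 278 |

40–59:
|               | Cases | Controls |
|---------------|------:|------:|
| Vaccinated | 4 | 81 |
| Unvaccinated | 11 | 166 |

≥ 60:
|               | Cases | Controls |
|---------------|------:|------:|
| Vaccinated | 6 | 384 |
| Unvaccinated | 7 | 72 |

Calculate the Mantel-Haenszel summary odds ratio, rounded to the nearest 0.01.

0.55

OR_MH = Σ(aᵢdᵢ/nᵢ) / Σ(bᵢcᵢ/nᵢ), where nᵢ is the stratum total.
Stratum 1 (< 40): n = 561; a·d/n = 27·278/561 = 13.3797; b·c/n = 195·61/561 = 21.2032
Stratum 2 (40–59): n = 262; a·d/n = 4·166/262 = 2.5344; b·c/n = 81·11/262 = 3.4008
Stratum 3 (≥ 60): n = 469; a·d/n = 6·72/469 = 0.9211; b·c/n = 384·7/469 = 5.7313
OR_MH = (13.3797 + 2.5344 + 0.9211) / (21.2032 + 3.4008 + 5.7313) = 16.8351 / 30.3353 = 0.55497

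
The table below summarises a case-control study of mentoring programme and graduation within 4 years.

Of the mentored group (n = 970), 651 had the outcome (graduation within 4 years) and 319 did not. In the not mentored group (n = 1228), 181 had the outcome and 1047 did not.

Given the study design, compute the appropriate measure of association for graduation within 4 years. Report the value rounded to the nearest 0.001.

From the description: a = 651, b = 319, c = 181, d = 1047.
This is a case-control study: participants were sampled on outcome status, so risks in the source population cannot be estimated directly — relative risk is not valid here. The odds ratio is the appropriate measure.
OR = (a·d)/(b·c) = (651 × 1047) / (319 × 181) = 681597 / 57739 = 11.80479

11.805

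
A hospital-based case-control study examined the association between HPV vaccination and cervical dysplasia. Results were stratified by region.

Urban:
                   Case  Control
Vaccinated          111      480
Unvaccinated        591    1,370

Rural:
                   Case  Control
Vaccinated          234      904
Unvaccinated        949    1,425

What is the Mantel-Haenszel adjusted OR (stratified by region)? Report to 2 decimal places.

0.43

OR_MH = Σ(aᵢdᵢ/nᵢ) / Σ(bᵢcᵢ/nᵢ), where nᵢ is the stratum total.
Stratum 1 (Urban): n = 2552; a·d/n = 111·1370/2552 = 59.5886; b·c/n = 480·591/2552 = 111.1599
Stratum 2 (Rural): n = 3512; a·d/n = 234·1425/3512 = 94.9459; b·c/n = 904·949/3512 = 244.2756
OR_MH = (59.5886 + 94.9459) / (111.1599 + 244.2756) = 154.5345 / 355.4355 = 0.43477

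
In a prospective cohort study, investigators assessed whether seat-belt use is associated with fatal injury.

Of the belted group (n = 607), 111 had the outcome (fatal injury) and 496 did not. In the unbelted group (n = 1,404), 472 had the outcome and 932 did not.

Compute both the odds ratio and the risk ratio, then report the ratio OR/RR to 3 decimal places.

From the description: a = 111, b = 496, c = 472, d = 932.
OR = (111·932)/(496·472) = 103452/234112 = 0.44189
Risk in exposed = 111/607 = 0.18287; risk in unexposed = 472/1404 = 0.33618; RR = 0.54395
OR/RR = 0.44189 / 0.54395 = 0.81237
The outcome is not rare, so the OR lies further from 1 than the RR.

0.812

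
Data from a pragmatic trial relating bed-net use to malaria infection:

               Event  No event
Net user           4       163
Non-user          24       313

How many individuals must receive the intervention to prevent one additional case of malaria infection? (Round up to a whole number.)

Risk in treated group = 4/167 = 0.02395; risk in control = 24/337 = 0.07122.
Absolute risk reduction = 0.07122 − 0.02395 = 0.04726
NNT = 1 / ARR = 1 / 0.04726 = 21.158 → round up → 22

22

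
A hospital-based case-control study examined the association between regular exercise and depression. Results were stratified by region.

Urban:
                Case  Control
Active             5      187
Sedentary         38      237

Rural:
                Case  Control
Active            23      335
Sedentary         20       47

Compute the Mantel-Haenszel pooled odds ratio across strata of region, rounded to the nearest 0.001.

OR_MH = Σ(aᵢdᵢ/nᵢ) / Σ(bᵢcᵢ/nᵢ), where nᵢ is the stratum total.
Stratum 1 (Urban): n = 467; a·d/n = 5·237/467 = 2.5375; b·c/n = 187·38/467 = 15.2163
Stratum 2 (Rural): n = 425; a·d/n = 23·47/425 = 2.5435; b·c/n = 335·20/425 = 15.7647
OR_MH = (2.5375 + 2.5435) / (15.2163 + 15.7647) = 5.0810 / 30.9810 = 0.16400

0.164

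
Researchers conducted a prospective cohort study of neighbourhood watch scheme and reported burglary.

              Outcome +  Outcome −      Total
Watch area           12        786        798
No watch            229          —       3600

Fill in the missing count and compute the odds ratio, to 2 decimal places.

0.22

The missing cell is in the unexposed row: 3600 − 229 = 3371.
So a = 12, b = 786, c = 229, d = 3371.
OR = (a·d)/(b·c) = (12 × 3371) / (786 × 229) = 40452 / 179994 = 0.22474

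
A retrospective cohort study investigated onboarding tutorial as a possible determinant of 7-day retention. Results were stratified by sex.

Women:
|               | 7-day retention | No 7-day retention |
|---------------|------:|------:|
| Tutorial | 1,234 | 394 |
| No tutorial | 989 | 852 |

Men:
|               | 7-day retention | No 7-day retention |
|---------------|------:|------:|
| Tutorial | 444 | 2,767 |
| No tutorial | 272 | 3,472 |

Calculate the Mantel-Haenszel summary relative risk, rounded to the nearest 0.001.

1.516

RR_MH = Σ(aᵢ·n₀ᵢ/nᵢ) / Σ(cᵢ·n₁ᵢ/nᵢ), with n₁ᵢ = aᵢ+bᵢ (exposed), n₀ᵢ = cᵢ+dᵢ (unexposed), nᵢ = n₁ᵢ+n₀ᵢ.
Stratum 1 (Women): n₁ = 1628, n₀ = 1841, n = 3469; a·n₀/n = 1234·1841/3469 = 654.8844; c·n₁/n = 989·1628/3469 = 464.1372
Stratum 2 (Men): n₁ = 3211, n₀ = 3744, n = 6955; a·n₀/n = 444·3744/6955 = 239.0131; c·n₁/n = 272·3211/6955 = 125.5776
RR_MH = (654.8844 + 239.0131) / (464.1372 + 125.5776) = 893.8975 / 589.7148 = 1.51581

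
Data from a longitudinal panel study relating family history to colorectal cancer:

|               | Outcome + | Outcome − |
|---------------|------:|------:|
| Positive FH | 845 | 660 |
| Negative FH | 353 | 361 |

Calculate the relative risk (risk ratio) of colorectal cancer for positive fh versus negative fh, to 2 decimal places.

Cells: a = 845, b = 660, c = 353, d = 361.
Risk in exposed = 845/1505 = 0.56146; risk in unexposed = 353/714 = 0.49440.
RR = 0.56146 / 0.49440 = 1.13565
The risk among the exposed is 1.14 times that among the unexposed.

1.14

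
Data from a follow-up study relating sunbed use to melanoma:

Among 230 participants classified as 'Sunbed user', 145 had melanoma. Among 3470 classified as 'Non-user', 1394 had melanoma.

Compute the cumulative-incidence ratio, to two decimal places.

From the description: a = 145, b = 85, c = 1394, d = 2076.
Risk in exposed = 145/230 = 0.63043; risk in unexposed = 1394/3470 = 0.40173.
RR = 0.63043 / 0.40173 = 1.56930
The risk among the exposed is 1.57 times that among the unexposed.

1.57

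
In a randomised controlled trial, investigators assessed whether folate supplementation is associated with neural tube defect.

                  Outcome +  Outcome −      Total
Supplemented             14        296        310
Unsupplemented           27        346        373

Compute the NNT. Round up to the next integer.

Risk in treated group = 14/310 = 0.04516; risk in control = 27/373 = 0.07239.
Absolute risk reduction = 0.07239 − 0.04516 = 0.02722
NNT = 1 / ARR = 1 / 0.02722 = 36.731 → round up → 37

37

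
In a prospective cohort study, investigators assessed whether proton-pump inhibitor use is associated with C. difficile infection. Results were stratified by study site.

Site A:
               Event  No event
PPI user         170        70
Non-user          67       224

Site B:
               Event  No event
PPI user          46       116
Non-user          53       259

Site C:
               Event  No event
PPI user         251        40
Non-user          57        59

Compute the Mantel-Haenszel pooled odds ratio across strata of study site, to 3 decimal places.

4.862

OR_MH = Σ(aᵢdᵢ/nᵢ) / Σ(bᵢcᵢ/nᵢ), where nᵢ is the stratum total.
Stratum 1 (Site A): n = 531; a·d/n = 170·224/531 = 71.7137; b·c/n = 70·67/531 = 8.8324
Stratum 2 (Site B): n = 474; a·d/n = 46·259/474 = 25.1350; b·c/n = 116·53/474 = 12.9705
Stratum 3 (Site C): n = 407; a·d/n = 251·59/407 = 36.3857; b·c/n = 40·57/407 = 5.6020
OR_MH = (71.7137 + 25.1350 + 36.3857) / (8.8324 + 12.9705 + 5.6020) = 133.2345 / 27.4048 = 4.86172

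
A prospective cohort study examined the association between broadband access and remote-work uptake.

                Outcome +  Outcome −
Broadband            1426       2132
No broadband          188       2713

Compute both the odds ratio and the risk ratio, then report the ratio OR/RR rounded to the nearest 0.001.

1.561

Cells: a = 1426, b = 2132, c = 188, d = 2713.
OR = (1426·2713)/(2132·188) = 3868738/400816 = 9.65215
Risk in exposed = 1426/3558 = 0.40079; risk in unexposed = 188/2901 = 0.06481; RR = 6.18448
OR/RR = 9.65215 / 6.18448 = 1.56070
The outcome is not rare, so the OR lies further from 1 than the RR.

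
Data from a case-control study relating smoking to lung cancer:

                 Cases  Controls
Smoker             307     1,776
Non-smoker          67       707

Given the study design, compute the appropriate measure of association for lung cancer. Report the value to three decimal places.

Cells: a = 307, b = 1776, c = 67, d = 707.
This is a case-control study: participants were sampled on outcome status, so risks in the source population cannot be estimated directly — relative risk is not valid here. The odds ratio is the appropriate measure.
OR = (a·d)/(b·c) = (307 × 707) / (1776 × 67) = 217049 / 118992 = 1.82406

1.824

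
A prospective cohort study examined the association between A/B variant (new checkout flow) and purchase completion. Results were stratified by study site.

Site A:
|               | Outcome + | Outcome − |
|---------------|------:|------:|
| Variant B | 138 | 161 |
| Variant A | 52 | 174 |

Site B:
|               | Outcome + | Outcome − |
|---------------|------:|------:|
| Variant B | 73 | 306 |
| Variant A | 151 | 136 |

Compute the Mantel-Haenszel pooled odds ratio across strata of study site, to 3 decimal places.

OR_MH = Σ(aᵢdᵢ/nᵢ) / Σ(bᵢcᵢ/nᵢ), where nᵢ is the stratum total.
Stratum 1 (Site A): n = 525; a·d/n = 138·174/525 = 45.7371; b·c/n = 161·52/525 = 15.9467
Stratum 2 (Site B): n = 666; a·d/n = 73·136/666 = 14.9069; b·c/n = 306·151/666 = 69.3784
OR_MH = (45.7371 + 14.9069) / (15.9467 + 69.3784) = 60.6440 / 85.3250 = 0.71074

0.711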